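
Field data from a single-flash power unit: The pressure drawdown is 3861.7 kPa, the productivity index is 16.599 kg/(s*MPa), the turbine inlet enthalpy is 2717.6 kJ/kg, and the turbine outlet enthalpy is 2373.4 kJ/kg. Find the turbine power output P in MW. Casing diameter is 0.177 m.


Step 1: mdot = PI * dP / 1000 = 16.599 * 3861.7 / 1000 = 64.10036 kg/s
Step 2: P = mdot*(h_in - h_out)/1000 = 64.10036*(2717.6 - 2373.4)/1000 = 22.063 MW
P = 22.063 MW


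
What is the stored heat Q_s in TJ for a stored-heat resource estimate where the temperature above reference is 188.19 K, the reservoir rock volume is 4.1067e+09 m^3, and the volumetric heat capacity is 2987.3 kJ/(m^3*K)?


Q_s = Vr * rhoc * dT / 1e12
Q_s = 4.1067e+09 * 2987.3 * 188.19 / 1e12
Q_s = 2308.705 PJ
Convert: 2308.705 PJ * 1000.0 = 2.3087e+06 TJ
Q_s = 2.3087e+06 TJ


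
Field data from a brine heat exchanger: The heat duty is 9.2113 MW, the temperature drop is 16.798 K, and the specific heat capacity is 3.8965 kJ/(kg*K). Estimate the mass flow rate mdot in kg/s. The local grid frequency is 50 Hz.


mdot = Q * 1000 / (cp * dT)
mdot = 9.2113 * 1000 / (3.8965 * 16.798)
mdot = 140.73 kg/s


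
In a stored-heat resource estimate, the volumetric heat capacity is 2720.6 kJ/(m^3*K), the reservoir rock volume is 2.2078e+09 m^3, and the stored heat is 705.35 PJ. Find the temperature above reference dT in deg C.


dT = Q_s * 1e12 / (Vr * rhoc)
dT = 705.35 * 1e12 / (2.2078e+09 * 2720.6)
dT = 117.4303 K
Convert (temperature difference, 1 K = 1 deg C): 117.4303 K = 117.4303 deg C
dT = 117.43 deg C


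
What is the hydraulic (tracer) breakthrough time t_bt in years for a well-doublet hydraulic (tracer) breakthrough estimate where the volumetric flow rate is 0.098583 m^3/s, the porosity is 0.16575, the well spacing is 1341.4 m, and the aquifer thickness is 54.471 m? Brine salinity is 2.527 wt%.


t_bt = pi * hr * phi * L^2 / (3 * Qv) / (365.25*86400)
t_bt = pi * 54.471 * 0.16575 * 1341.4^2 / (3 * 0.098583) / (365.25*86400)
t_bt = 5.4684 years


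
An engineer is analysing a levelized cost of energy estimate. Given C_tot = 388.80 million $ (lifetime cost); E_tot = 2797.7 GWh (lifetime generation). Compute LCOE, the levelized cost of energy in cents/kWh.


LCOE = C_tot / E_tot * 100
LCOE = 388.80 / 2797.7 * 100
LCOE = 13.897 cents/kWh


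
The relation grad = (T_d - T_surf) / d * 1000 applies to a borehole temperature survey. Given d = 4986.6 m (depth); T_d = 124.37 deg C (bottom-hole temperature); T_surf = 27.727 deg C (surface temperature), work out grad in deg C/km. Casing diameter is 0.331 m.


grad = (T_d - T_surf) / d * 1000
grad = (124.37 - 27.727) / 4986.6 * 1000
grad = 19.381 deg C/km


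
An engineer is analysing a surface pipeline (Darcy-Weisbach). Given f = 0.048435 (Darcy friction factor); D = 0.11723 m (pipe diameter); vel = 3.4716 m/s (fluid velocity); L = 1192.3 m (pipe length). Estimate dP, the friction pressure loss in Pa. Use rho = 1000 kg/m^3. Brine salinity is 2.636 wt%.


dP = f * (L/D) * (rho*vel^2/2) / 1000
dP = 0.048435 * (1192.3/0.11723) * (1000*3.4716^2/2) / 1000
dP = 2968.489 kPa
Convert: 2968.489 kPa * 1000.0 = 2.9685e+06 Pa
dP = 2.9685e+06 Pa


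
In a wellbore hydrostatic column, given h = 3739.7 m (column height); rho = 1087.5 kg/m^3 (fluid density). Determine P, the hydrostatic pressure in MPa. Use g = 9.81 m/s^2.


P = rho * g * h / 1e6
P = 1087.5 * 9.81 * 3739.7 / 1e6
P = 39.897 MPa


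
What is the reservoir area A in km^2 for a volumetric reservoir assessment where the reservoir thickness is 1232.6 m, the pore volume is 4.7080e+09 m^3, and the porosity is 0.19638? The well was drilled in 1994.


A = Vp / (1e6 * hr * phi)
A = 4.7080e+09 / (1e6 * 1232.6 * 0.19638)
A = 19.450 km^2


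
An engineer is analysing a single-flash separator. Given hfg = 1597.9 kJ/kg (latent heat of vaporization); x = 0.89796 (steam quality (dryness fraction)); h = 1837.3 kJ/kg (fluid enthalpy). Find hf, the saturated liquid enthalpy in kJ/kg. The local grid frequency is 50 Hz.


hf = h - x * hfg
hf = 1837.3 - 0.89796 * 1597.9
hf = 402.45 kJ/kg


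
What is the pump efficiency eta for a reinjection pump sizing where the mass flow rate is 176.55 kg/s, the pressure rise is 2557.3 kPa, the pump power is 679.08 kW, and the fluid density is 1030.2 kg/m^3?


eta = mdot * dP / (rho * P_pump)
eta = 176.55 * 2557.3 / (1030.2 * 679.08)
eta = 0.64537


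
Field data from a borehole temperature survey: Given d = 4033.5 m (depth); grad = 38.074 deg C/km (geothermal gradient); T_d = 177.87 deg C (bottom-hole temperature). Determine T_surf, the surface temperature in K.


T_surf = T_d - grad * d / 1000
T_surf = 177.87 - 38.074 * 4033.5 / 1000
T_surf = 24.29852 deg C
Convert to K: 24.29852 + 273.15 = 297.45 K
T_surf = 297.45 K


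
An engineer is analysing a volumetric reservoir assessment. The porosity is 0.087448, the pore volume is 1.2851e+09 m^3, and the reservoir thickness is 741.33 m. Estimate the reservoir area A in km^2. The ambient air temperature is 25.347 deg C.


A = Vp / (1e6 * hr * phi)
A = 1.2851e+09 / (1e6 * 741.33 * 0.087448)
A = 19.823 km^2


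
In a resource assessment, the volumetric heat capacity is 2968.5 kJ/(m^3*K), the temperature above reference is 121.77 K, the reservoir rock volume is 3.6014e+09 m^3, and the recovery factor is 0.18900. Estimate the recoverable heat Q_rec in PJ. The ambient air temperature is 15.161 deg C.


Step 1: Q_s = Vr*rhoc*dT/1e12 = 3.6014e+09*2968.5*121.77/1e12 = 1301.813 PJ
Step 2: Q_rec = Q_s * RF = 1301.813 * 0.189 = 246.04 PJ
Q_rec = 246.04 PJ


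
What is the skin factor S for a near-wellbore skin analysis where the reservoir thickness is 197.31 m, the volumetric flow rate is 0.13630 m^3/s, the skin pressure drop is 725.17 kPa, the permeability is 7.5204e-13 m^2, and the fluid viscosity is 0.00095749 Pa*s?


S = dP_s * 1000 * 2*pi*k*hr / (q*mu)
S = 725.17 * 1000 * 2*pi*7.5204e-13*197.31 / (0.13630*0.00095749)
S = 5.1806


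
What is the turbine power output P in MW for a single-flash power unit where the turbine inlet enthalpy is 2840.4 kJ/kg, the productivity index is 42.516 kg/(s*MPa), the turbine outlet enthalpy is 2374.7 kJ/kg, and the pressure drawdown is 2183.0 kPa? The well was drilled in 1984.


Step 1: mdot = PI * dP / 1000 = 42.516 * 2183.0 / 1000 = 92.81243 kg/s
Step 2: P = mdot*(h_in - h_out)/1000 = 92.81243*(2840.4 - 2374.7)/1000 = 43.223 MW
P = 43.223 MW


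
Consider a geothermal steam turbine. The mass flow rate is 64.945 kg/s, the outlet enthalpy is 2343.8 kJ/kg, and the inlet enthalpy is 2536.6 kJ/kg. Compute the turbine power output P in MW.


P = mdot * (h_in - h_out) / 1000
P = 64.945 * (2536.6 - 2343.8) / 1000
P = 12.521 MW


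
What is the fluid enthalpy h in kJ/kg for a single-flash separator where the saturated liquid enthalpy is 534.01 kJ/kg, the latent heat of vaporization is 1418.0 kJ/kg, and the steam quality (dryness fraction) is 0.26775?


h = hf + x * hfg
h = 534.01 + 0.26775 * 1418.0
h = 913.68 kJ/kg


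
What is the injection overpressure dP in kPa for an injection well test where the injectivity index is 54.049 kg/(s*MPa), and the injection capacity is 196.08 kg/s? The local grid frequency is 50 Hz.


dP = mdot * 1000 / II
dP = 196.08 * 1000 / 54.049
dP = 3627.8 kPa


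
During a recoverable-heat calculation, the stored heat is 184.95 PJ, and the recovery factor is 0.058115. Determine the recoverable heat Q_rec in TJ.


Q_rec = Q_s * RF
Q_rec = 184.95 * 0.058115
Q_rec = 10.74837 PJ
Convert: 10.74837 PJ * 1000.0 = 10748 TJ
Q_rec = 10748 TJ


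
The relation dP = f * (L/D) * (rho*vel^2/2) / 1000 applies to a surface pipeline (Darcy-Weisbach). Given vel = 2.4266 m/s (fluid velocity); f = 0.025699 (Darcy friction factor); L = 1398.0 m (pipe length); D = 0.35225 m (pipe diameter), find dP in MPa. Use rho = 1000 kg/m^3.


dP = f * (L/D) * (rho*vel^2/2) / 1000
dP = 0.025699 * (1398.0/0.35225) * (1000*2.4266^2/2) / 1000
dP = 300.2886 kPa
Convert: 300.2886 kPa * 0.001 = 0.30029 MPa
dP = 0.30029 MPa


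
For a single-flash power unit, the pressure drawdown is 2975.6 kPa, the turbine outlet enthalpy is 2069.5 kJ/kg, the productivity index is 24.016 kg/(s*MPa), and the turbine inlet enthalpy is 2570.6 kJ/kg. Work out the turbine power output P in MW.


Step 1: mdot = PI * dP / 1000 = 24.016 * 2975.6 / 1000 = 71.46201 kg/s
Step 2: P = mdot*(h_in - h_out)/1000 = 71.46201*(2570.6 - 2069.5)/1000 = 35.810 MW
P = 35.810 MW


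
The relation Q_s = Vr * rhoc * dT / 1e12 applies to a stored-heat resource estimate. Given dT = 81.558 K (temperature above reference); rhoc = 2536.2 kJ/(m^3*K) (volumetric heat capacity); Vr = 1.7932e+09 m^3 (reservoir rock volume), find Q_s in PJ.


Q_s = Vr * rhoc * dT / 1e12
Q_s = 1.7932e+09 * 2536.2 * 81.558 / 1e12
Q_s = 370.92 PJ


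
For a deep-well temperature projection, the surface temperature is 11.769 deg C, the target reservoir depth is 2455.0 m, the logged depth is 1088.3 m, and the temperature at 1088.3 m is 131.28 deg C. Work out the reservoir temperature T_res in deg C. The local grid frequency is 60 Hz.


Step 1: grad = (T_d1 - T_surf)/d1 * 1000 = (131.28 - 11.769)/1088.3 * 1000 = 109.8144 deg C/km
Step 2: T_res = T_surf + grad*d2/1000 = 11.769 + 109.8144*2455.0/1000 = 281.36 deg C
T_res = 281.36 deg C


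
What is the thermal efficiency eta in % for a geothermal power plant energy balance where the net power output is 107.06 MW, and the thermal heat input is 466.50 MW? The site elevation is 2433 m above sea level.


eta = W_net / Q_in * 100
eta = 107.06 / 466.50 * 100
eta = 22.950 %


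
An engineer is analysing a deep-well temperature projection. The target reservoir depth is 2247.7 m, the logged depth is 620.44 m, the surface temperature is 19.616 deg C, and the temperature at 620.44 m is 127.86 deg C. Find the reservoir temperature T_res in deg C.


Step 1: grad = (T_d1 - T_surf)/d1 * 1000 = (127.86 - 19.616)/620.44 * 1000 = 174.4633 deg C/km
Step 2: T_res = T_surf + grad*d2/1000 = 19.616 + 174.4633*2247.7/1000 = 411.76 deg C
T_res = 411.76 deg C


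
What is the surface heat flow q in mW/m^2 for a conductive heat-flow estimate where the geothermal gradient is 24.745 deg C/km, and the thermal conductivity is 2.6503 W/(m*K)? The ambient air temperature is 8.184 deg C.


q = k * grad / 1000
q = 2.6503 * 24.745 / 1000
q = 0.06558167 W/m^2
Convert: 0.06558167 W/m^2 * 1000.0 = 65.582 mW/m^2
q = 65.582 mW/m^2


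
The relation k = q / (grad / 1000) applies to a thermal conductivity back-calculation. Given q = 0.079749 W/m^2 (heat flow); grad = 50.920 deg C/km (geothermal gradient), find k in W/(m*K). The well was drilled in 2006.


k = q / (grad / 1000)
k = 0.079749 / (50.920 / 1000)
k = 1.5662 W/(m*K)


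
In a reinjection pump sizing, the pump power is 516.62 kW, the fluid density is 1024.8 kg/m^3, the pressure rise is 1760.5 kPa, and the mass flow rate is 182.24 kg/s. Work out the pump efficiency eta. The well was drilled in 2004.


eta = mdot * dP / (rho * P_pump)
eta = 182.24 * 1760.5 / (1024.8 * 516.62)
eta = 0.60600


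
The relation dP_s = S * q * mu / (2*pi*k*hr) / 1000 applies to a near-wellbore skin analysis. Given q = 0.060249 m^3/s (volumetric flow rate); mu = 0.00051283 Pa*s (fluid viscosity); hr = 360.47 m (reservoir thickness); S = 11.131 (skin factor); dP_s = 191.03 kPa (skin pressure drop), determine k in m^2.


k = S*q*mu / (2*pi*dP_s*1000*hr)
k = 11.131*0.060249*0.00051283 / (2*pi*191.03*1000*360.47)
k = 7.9489e-13 m^2


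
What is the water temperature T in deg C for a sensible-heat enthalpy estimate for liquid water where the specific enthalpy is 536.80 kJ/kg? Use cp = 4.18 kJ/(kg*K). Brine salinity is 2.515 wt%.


T = h / cp
T = 536.80 / 4.18
T = 128.42 deg C


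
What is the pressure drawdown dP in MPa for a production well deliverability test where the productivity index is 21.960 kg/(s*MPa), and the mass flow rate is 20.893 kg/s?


dP = mdot * 1000 / PI
dP = 20.893 * 1000 / 21.960
dP = 951.4117 kPa
Convert: 951.4117 kPa * 0.001 = 0.95141 MPa
dP = 0.95141 MPa


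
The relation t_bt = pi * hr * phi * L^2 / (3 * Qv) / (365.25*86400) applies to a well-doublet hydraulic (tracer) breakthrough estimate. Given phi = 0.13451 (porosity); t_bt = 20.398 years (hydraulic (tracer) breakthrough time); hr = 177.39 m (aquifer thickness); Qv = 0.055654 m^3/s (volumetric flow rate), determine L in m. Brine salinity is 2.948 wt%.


L = sqrt(t_bt*365.25*86400*3*Qv / (pi*hr*phi))
L = sqrt(20.398*365.25*86400*3*0.055654 / (pi*177.39*0.13451))
L = 1197.4 m


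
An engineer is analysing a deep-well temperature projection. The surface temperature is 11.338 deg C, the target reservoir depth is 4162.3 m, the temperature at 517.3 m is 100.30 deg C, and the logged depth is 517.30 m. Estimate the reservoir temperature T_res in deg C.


Step 1: grad = (T_d1 - T_surf)/d1 * 1000 = (100.3 - 11.338)/517.3 * 1000 = 171.9737 deg C/km
Step 2: T_res = T_surf + grad*d2/1000 = 11.338 + 171.9737*4162.3/1000 = 727.14 deg C
T_res = 727.14 deg C


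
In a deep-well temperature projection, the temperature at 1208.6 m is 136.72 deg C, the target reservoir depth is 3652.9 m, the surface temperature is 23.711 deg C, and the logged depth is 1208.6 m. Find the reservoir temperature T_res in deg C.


Step 1: grad = (T_d1 - T_surf)/d1 * 1000 = (136.72 - 23.711)/1208.6 * 1000 = 93.50405 deg C/km
Step 2: T_res = T_surf + grad*d2/1000 = 23.711 + 93.50405*3652.9/1000 = 365.27 deg C
T_res = 365.27 deg C


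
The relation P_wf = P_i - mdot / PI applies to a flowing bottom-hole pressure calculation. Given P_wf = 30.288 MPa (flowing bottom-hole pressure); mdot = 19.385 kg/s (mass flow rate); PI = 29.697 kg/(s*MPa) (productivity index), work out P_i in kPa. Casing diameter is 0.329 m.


P_i = P_wf + mdot / PI
P_i = 30.288 + 19.385 / 29.697
P_i = 30.94076 MPa
Convert: 30.94076 MPa * 1000.0 = 30941 kPa
P_i = 30941 kPa


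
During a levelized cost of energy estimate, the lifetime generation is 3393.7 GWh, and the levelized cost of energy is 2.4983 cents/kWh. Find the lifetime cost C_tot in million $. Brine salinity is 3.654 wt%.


C_tot = LCOE / 100 * E_tot
C_tot = 2.4983 / 100 * 3393.7
C_tot = 84.785 million $


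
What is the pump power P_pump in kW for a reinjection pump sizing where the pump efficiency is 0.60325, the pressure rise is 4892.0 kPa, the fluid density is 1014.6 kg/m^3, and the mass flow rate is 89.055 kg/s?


P_pump = mdot * dP / (rho * eta)
P_pump = 89.055 * 4892.0 / (1014.6 * 0.60325)
P_pump = 711.79 kW


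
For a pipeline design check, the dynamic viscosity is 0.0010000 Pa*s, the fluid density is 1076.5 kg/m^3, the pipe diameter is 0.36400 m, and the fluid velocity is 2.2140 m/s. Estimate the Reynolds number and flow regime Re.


Step 1: Re = rho*vel*D/mu = 1076.5*2.214*0.364/0.001 = 8.6755e+05
Step 2: Re = 8.6755e+05 > 4000, so flow is turbulent.
Re = 8.6755e+05 (turbulent)


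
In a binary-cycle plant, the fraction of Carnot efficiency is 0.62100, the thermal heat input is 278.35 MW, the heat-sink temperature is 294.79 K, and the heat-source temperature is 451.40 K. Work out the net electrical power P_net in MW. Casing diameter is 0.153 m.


Step 1: eta = (1 - Tc/Th)*f = (1 - 294.79/451.4)*0.621 = 0.2154515
Step 2: P_net = eta * Q_in = 0.2154515 * 278.35 = 59.971 MW
P_net = 59.971 MW


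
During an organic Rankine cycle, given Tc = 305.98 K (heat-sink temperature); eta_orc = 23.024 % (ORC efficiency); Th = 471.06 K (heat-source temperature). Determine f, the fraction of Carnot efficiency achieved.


f = (eta_orc/100) / (1 - Tc/Th)
f = (23.024/100) / (1 - 305.98/471.06)
f = 0.65700


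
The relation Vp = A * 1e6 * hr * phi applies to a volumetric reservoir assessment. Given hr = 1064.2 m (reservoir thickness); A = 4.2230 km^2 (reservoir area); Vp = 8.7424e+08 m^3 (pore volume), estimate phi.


phi = Vp / (A * 1e6 * hr)
phi = 8.7424e+08 / (4.2230 * 1e6 * 1064.2)
phi = 0.19453


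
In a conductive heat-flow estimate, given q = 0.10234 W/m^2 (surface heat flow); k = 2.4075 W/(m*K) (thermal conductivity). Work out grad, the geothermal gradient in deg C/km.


grad = q * 1000 / k
grad = 0.10234 * 1000 / 2.4075
grad = 42.509 deg C/km


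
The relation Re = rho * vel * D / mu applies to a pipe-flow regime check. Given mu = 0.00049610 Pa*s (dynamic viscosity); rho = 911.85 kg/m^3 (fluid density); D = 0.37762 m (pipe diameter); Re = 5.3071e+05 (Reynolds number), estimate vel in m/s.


vel = Re * mu / (rho * D)
vel = 5.3071e+05 * 0.00049610 / (911.85 * 0.37762)
vel = 0.76462 m/s


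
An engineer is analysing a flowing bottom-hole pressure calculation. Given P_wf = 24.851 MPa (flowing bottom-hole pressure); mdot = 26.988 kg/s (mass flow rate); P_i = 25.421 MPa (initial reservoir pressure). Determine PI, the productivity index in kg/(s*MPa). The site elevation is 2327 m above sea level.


PI = mdot / (P_i - P_wf)
PI = 26.988 / (25.421 - 24.851)
PI = 47.347 kg/(s*MPa)


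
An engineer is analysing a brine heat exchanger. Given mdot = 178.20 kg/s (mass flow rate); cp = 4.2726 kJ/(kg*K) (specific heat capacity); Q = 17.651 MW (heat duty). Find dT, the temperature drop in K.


dT = Q * 1000 / (mdot * cp)
dT = 17.651 * 1000 / (178.20 * 4.2726)
dT = 23.183 K


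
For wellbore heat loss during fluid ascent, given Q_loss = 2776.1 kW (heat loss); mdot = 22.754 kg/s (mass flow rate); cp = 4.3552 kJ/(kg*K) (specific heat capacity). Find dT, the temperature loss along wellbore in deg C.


dT = Q_loss / (mdot * cp)
dT = 2776.1 / (22.754 * 4.3552)
dT = 28.01362 K
Convert (temperature difference, 1 K = 1 deg C): 28.01362 K = 28.01362 deg C
dT = 28.014 deg C


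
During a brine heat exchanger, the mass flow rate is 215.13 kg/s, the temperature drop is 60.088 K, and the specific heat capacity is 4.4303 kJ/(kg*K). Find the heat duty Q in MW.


Q = mdot * cp * dT / 1000
Q = 215.13 * 4.4303 * 60.088 / 1000
Q = 57.269 MW


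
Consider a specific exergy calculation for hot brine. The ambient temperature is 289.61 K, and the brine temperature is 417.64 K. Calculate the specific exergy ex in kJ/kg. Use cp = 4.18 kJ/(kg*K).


ex = cp * ((T_b - T_0) - T_0 * ln(T_b/T_0))
ex = 4.18 * ((417.64 - 289.61) - 289.61 * ln(417.64/289.61))
ex = 91.994 kJ/kg


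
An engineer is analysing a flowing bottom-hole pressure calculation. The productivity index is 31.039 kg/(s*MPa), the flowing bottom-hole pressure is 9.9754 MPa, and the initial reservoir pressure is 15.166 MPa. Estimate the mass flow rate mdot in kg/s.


mdot = (P_i - P_wf) * PI
mdot = (15.166 - 9.9754) * 31.039
mdot = 161.11 kg/s


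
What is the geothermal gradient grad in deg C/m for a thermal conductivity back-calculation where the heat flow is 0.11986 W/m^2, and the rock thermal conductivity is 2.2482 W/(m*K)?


grad = q / k * 1000
grad = 0.11986 / 2.2482 * 1000
grad = 53.31376 deg C/km
Convert: 53.31376 deg C/km * 0.001 = 0.053314 deg C/m
grad = 0.053314 deg C/m


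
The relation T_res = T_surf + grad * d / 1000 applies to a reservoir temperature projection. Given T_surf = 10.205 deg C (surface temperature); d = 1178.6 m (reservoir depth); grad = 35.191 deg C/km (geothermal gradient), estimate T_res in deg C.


T_res = T_surf + grad * d / 1000
T_res = 10.205 + 35.191 * 1178.6 / 1000
T_res = 51.681 deg C


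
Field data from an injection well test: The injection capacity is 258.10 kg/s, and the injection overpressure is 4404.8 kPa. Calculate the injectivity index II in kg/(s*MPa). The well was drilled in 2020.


II = mdot * 1000 / dP
II = 258.10 * 1000 / 4404.8
II = 58.595 kg/(s*MPa)


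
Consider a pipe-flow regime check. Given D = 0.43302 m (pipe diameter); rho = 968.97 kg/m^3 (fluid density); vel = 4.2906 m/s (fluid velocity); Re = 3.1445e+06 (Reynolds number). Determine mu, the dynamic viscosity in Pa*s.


mu = rho * vel * D / Re
mu = 968.97 * 4.2906 * 0.43302 / 3.1445e+06
mu = 0.00057251 Pa*s


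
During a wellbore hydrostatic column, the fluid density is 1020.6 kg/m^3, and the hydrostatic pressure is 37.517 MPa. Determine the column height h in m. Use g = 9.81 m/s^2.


h = P * 1e6 / (g * rho)
h = 37.517 * 1e6 / (9.81 * 1020.6)
h = 3747.2 m


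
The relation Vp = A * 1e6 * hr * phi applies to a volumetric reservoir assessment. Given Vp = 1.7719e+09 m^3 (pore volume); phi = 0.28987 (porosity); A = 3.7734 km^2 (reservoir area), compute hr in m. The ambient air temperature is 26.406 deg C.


hr = Vp / (A * 1e6 * phi)
hr = 1.7719e+09 / (3.7734 * 1e6 * 0.28987)
hr = 1620.0 m


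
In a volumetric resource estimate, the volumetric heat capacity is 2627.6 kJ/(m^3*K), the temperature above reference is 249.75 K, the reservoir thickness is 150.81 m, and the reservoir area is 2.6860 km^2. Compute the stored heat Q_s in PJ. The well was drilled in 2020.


Step 1: Vr = A*1e6*hr = 2.686*1e6*150.81 = 4.050757e+08 m^3
Step 2: Q_s = Vr*rhoc*dT/1e12 = 4.050757e+08*2627.6*249.75/1e12 = 265.83 PJ
Q_s = 265.83 PJ


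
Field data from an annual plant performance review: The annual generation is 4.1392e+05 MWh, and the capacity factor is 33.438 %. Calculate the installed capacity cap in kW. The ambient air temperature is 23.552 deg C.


cap = E_a / (CF/100 * 8760)
cap = 4.1392e+05 / (33.438/100 * 8760)
cap = 141.3097 MW
Convert: 141.3097 MW * 1000.0 = 1.4131e+05 kW
cap = 1.4131e+05 kW


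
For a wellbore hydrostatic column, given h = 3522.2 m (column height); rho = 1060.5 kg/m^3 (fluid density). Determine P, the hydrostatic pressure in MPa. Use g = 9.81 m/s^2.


P = rho * g * h / 1e6
P = 1060.5 * 9.81 * 3522.2 / 1e6
P = 36.643 MPa


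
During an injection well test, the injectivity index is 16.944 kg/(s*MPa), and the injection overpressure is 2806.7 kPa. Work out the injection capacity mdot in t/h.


mdot = II * dP / 1000
mdot = 16.944 * 2806.7 / 1000
mdot = 47.55672 kg/s
Convert: 47.55672 kg/s * 3.6 = 171.20 t/h
mdot = 171.20 t/h


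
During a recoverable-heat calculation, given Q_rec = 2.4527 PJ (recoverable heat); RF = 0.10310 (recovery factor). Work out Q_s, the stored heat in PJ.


Q_s = Q_rec / RF
Q_s = 2.4527 / 0.10310
Q_s = 23.790 PJ


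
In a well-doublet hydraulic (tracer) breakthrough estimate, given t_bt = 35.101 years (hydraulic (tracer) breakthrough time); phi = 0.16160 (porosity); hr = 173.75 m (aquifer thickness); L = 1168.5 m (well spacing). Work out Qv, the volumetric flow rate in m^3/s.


Qv = pi*hr*phi*L^2 / (3*t_bt*365.25*86400)
Qv = pi*173.75*0.16160*1168.5^2 / (3*35.101*365.25*86400)
Qv = 0.036243 m^3/s


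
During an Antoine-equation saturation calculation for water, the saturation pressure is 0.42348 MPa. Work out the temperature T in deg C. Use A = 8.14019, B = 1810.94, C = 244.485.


T = B / (A - log10(P_sat * 760 / 0.101325)) - C
T = 1810.94 / (8.14019 - log10(0.42348 * 760 / 0.101325)) - 244.485
T = 145.95 deg C


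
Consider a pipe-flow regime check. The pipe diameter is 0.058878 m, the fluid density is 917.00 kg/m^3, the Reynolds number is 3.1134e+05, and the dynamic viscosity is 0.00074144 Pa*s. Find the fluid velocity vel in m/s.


vel = Re * mu / (rho * D)
vel = 3.1134e+05 * 0.00074144 / (917.00 * 0.058878)
vel = 4.2755 m/s


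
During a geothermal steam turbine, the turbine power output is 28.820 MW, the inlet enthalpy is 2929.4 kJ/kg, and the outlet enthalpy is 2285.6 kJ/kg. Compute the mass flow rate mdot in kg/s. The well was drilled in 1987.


mdot = P * 1000 / (h_in - h_out)
mdot = 28.820 * 1000 / (2929.4 - 2285.6)
mdot = 44.765 kg/s


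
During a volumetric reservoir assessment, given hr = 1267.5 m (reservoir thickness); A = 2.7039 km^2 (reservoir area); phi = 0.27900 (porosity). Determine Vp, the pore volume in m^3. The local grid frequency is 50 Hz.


Vp = A * 1e6 * hr * phi
Vp = 2.7039 * 1e6 * 1267.5 * 0.27900
Vp = 9.5619e+08 m^3


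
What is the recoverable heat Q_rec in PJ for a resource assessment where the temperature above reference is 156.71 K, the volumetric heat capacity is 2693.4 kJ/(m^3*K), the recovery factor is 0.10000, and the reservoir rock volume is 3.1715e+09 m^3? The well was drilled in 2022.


Step 1: Q_s = Vr*rhoc*dT/1e12 = 3.1715e+09*2693.4*156.71/1e12 = 1338.635 PJ
Step 2: Q_rec = Q_s * RF = 1338.635 * 0.1 = 133.86 PJ
Q_rec = 133.86 PJ


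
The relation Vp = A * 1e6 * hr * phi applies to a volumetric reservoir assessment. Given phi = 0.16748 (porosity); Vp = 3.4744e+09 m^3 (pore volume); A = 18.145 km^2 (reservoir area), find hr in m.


hr = Vp / (A * 1e6 * phi)
hr = 3.4744e+09 / (18.145 * 1e6 * 0.16748)
hr = 1143.3 m


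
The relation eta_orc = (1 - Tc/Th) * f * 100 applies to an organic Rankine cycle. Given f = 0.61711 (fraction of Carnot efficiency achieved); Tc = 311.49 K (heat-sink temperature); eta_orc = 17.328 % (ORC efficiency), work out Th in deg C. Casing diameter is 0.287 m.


Th = Tc / (1 - (eta_orc/100)/f)
Th = 311.49 / (1 - (17.328/100)/0.61711)
Th = 433.1018 K
Convert to deg C: 433.1018 - 273.15 = 159.95 deg C
Th = 159.95 deg C


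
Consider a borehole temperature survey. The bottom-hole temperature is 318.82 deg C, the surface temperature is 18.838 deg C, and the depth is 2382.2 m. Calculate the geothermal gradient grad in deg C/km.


grad = (T_d - T_surf) / d * 1000
grad = (318.82 - 18.838) / 2382.2 * 1000
grad = 125.93 deg C/km


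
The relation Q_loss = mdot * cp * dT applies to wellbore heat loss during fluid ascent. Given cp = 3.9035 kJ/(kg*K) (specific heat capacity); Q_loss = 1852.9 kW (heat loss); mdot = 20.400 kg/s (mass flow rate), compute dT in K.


dT = Q_loss / (mdot * cp)
dT = 1852.9 / (20.400 * 3.9035)
dT = 23.268 K


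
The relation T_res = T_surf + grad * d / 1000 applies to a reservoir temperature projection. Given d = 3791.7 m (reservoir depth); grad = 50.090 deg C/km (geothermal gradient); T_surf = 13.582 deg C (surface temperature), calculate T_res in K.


T_res = T_surf + grad * d / 1000
T_res = 13.582 + 50.090 * 3791.7 / 1000
T_res = 203.5083 deg C
Convert to K: 203.5083 + 273.15 = 476.66 K
T_res = 476.66 K


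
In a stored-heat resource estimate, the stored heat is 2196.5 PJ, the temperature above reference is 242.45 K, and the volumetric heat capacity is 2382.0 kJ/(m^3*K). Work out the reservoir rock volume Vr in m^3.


Vr = Q_s * 1e12 / (rhoc * dT)
Vr = 2196.5 * 1e12 / (2382.0 * 242.45)
Vr = 3.8034e+09 m^3


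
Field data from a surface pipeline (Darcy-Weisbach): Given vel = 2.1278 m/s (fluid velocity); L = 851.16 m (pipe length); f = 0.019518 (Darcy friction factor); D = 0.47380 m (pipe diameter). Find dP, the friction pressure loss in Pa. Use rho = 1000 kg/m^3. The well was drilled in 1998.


dP = f * (L/D) * (rho*vel^2/2) / 1000
dP = 0.019518 * (851.16/0.47380) * (1000*2.1278^2/2) / 1000
dP = 79.37488 kPa
Convert: 79.37488 kPa * 1000.0 = 79375 Pa
dP = 79375 Pa


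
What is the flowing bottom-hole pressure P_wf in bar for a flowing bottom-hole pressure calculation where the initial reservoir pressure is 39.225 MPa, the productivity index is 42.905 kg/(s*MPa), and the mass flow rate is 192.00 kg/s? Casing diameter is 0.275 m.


P_wf = P_i - mdot / PI
P_wf = 39.225 - 192.00 / 42.905
P_wf = 34.75000 MPa
Convert: 34.75000 MPa * 10.0 = 347.50 bar
P_wf = 347.50 bar


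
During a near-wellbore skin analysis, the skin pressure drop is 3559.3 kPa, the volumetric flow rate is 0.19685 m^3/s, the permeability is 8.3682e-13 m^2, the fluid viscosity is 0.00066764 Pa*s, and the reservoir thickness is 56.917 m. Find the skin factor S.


S = dP_s * 1000 * 2*pi*k*hr / (q*mu)
S = 3559.3 * 1000 * 2*pi*8.3682e-13*56.917 / (0.19685*0.00066764)
S = 8.1048


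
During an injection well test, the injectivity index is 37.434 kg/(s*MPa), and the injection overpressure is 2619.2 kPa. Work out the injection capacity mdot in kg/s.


mdot = II * dP / 1000
mdot = 37.434 * 2619.2 / 1000
mdot = 98.047 kg/s


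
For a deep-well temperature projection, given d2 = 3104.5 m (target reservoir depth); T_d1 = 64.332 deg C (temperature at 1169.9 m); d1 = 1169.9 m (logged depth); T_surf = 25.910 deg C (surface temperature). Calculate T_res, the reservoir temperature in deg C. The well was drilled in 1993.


Step 1: grad = (T_d1 - T_surf)/d1 * 1000 = (64.332 - 25.91)/1169.9 * 1000 = 32.84212 deg C/km
Step 2: T_res = T_surf + grad*d2/1000 = 25.91 + 32.84212*3104.5/1000 = 127.87 deg C
T_res = 127.87 deg C


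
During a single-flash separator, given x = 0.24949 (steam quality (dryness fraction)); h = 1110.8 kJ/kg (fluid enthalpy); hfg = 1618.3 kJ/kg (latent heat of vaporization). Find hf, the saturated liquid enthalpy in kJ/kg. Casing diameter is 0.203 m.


hf = h - x * hfg
hf = 1110.8 - 0.24949 * 1618.3
hf = 707.05 kJ/kg


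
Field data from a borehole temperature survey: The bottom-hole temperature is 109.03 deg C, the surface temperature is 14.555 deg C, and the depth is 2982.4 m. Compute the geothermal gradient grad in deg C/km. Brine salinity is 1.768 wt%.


grad = (T_d - T_surf) / d * 1000
grad = (109.03 - 14.555) / 2982.4 * 1000
grad = 31.678 deg C/km


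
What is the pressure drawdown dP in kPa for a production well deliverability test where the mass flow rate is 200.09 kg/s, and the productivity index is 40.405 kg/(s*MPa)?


dP = mdot * 1000 / PI
dP = 200.09 * 1000 / 40.405
dP = 4952.1 kPa


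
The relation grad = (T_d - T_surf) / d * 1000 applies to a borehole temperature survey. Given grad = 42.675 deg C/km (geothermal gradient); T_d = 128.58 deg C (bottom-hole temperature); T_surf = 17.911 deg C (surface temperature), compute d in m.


d = (T_d - T_surf) / grad * 1000
d = (128.58 - 17.911) / 42.675 * 1000
d = 2593.3 m


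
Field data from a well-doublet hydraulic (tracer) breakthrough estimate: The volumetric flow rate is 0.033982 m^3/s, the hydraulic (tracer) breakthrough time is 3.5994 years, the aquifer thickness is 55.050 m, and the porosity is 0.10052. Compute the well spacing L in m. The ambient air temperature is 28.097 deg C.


L = sqrt(t_bt*365.25*86400*3*Qv / (pi*hr*phi))
L = sqrt(3.5994*365.25*86400*3*0.033982 / (pi*55.050*0.10052))
L = 816.15 m


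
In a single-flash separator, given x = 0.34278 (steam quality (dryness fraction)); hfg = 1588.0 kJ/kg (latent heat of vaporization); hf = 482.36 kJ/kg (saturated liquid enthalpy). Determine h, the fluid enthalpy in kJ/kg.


h = hf + x * hfg
h = 482.36 + 0.34278 * 1588.0
h = 1026.7 kJ/kg


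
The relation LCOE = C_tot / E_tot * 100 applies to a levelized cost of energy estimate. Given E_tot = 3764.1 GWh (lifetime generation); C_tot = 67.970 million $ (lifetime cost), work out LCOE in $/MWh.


LCOE = C_tot / E_tot * 100
LCOE = 67.970 / 3764.1 * 100
LCOE = 1.805744 cents/kWh
Convert: 1.805744 cents/kWh * 10.0 = 18.057 $/MWh
LCOE = 18.057 $/MWh


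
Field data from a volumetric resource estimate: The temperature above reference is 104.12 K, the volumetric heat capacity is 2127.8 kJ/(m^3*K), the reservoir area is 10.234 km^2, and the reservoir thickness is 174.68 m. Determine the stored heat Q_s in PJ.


Step 1: Vr = A*1e6*hr = 10.234*1e6*174.68 = 1.787675e+09 m^3
Step 2: Q_s = Vr*rhoc*dT/1e12 = 1.787675e+09*2127.8*104.12/1e12 = 396.05 PJ
Q_s = 396.05 PJ


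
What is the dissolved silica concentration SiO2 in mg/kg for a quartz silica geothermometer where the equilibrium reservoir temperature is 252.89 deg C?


SiO2 = 10^(5.19 - 1309/(T_eq + 273.15))
SiO2 = 10^(5.19 - 1309/(252.89 + 273.15))
SiO2 = 503.03 mg/kg


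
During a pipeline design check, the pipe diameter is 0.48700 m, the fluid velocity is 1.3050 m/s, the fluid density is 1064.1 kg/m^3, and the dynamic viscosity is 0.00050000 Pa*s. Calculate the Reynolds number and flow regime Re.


Step 1: Re = rho*vel*D/mu = 1064.1*1.305*0.487/0.0005 = 1.3525e+06
Step 2: Re = 1.3525e+06 > 4000, so flow is turbulent.
Re = 1.3525e+06 (turbulent)


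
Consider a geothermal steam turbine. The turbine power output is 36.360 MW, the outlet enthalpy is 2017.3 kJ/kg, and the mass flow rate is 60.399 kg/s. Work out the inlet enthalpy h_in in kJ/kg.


h_in = h_out + P * 1000 / mdot
h_in = 2017.3 + 36.360 * 1000 / 60.399
h_in = 2619.3 kJ/kg


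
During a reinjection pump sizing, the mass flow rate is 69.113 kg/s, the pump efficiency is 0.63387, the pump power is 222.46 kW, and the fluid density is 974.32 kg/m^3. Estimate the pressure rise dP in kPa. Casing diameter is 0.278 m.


dP = P_pump * rho * eta / mdot
dP = 222.46 * 974.32 * 0.63387 / 69.113
dP = 1987.9 kPa


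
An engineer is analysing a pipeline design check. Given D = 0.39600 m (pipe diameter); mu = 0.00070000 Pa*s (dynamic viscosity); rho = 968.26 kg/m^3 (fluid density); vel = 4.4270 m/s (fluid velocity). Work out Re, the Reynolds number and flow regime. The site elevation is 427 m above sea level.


Step 1: Re = rho*vel*D/mu = 968.26*4.427*0.396/0.0007 = 2.4249e+06
Step 2: Re = 2.4249e+06 > 4000, so flow is turbulent.
Re = 2.4249e+06 (turbulent)


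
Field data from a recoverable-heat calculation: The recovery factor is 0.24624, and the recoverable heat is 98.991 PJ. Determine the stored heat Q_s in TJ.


Q_s = Q_rec / RF
Q_s = 98.991 / 0.24624
Q_s = 402.0102 PJ
Convert: 402.0102 PJ * 1000.0 = 4.0201e+05 TJ
Q_s = 4.0201e+05 TJ


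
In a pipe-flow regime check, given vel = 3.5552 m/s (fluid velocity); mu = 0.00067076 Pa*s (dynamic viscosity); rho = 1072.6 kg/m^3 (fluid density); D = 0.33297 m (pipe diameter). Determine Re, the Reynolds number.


Re = rho * vel * D / mu
Re = 1072.6 * 3.5552 * 0.33297 / 0.00067076
Re = 1.8930e+06


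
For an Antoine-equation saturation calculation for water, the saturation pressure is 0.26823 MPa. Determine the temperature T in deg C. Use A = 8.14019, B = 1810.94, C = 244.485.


T = B / (A - log10(P_sat * 760 / 0.101325)) - C
T = 1810.94 / (8.14019 - log10(0.26823 * 760 / 0.101325)) - 244.485
T = 129.94 deg C


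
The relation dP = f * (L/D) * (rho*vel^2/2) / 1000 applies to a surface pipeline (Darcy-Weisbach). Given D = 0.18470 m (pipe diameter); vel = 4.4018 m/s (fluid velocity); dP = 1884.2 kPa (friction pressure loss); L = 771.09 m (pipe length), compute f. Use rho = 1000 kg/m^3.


f = dP*1000 / ((L/D)*(rho*vel^2/2))
f = 1884.2*1000 / ((771.09/0.18470)*(1000*4.4018^2/2))
f = 0.046586


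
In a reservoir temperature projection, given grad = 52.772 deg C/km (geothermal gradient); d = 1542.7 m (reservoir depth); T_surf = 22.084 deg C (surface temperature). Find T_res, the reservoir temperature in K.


T_res = T_surf + grad * d / 1000
T_res = 22.084 + 52.772 * 1542.7 / 1000
T_res = 103.4954 deg C
Convert to K: 103.4954 + 273.15 = 376.65 K
T_res = 376.65 K


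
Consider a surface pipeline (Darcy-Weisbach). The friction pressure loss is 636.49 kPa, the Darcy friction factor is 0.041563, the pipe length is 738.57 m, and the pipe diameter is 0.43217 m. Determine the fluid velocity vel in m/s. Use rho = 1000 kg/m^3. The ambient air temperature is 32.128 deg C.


vel = sqrt(dP*1000*2*D / (f*L*rho))
vel = sqrt(636.49*1000*2*0.43217 / (0.041563*738.57*1000))
vel = 4.2334 m/s


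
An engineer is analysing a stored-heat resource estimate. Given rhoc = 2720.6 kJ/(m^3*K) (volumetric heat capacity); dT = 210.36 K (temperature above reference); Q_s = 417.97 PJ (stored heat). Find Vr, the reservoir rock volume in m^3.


Vr = Q_s * 1e12 / (rhoc * dT)
Vr = 417.97 * 1e12 / (2720.6 * 210.36)
Vr = 7.3033e+08 m^3


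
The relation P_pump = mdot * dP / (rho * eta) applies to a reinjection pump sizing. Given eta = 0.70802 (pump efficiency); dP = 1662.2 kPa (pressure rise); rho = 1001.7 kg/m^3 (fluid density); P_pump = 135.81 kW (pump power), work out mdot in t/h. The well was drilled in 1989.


mdot = P_pump * rho * eta / dP
mdot = 135.81 * 1001.7 * 0.70802 / 1662.2
mdot = 57.94710 kg/s
Convert: 57.94710 kg/s * 3.6 = 208.61 t/h
mdot = 208.61 t/h


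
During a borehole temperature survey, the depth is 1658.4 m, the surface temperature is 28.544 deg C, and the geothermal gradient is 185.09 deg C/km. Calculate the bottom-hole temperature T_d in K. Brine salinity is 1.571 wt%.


T_d = T_surf + grad * d / 1000
T_d = 28.544 + 185.09 * 1658.4 / 1000
T_d = 335.4973 deg C
Convert to K: 335.4973 + 273.15 = 608.65 K
T_d = 608.65 K


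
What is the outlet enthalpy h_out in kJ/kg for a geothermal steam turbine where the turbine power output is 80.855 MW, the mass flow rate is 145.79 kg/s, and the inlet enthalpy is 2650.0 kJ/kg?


h_out = h_in - P * 1000 / mdot
h_out = 2650.0 - 80.855 * 1000 / 145.79
h_out = 2095.4 kJ/kg


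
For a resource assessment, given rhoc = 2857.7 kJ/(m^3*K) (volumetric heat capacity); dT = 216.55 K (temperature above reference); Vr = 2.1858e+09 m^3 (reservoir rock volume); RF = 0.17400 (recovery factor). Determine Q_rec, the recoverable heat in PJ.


Step 1: Q_s = Vr*rhoc*dT/1e12 = 2.1858e+09*2857.7*216.55/1e12 = 1352.649 PJ
Step 2: Q_rec = Q_s * RF = 1352.649 * 0.174 = 235.36 PJ
Q_rec = 235.36 PJ


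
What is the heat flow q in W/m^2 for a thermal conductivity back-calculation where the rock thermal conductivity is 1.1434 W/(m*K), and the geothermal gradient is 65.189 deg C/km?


q = k * grad / 1000
q = 1.1434 * 65.189 / 1000
q = 0.074537 W/m^2


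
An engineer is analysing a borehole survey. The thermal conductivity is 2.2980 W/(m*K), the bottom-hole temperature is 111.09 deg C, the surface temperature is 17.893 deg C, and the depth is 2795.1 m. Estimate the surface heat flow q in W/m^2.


Step 1: grad = (T_d - T_surf)/d * 1000 = (111.09 - 17.893)/2795.1 * 1000 = 33.34299 deg C/km
Step 2: q = k * grad / 1000 = 2.298 * 33.34299 / 1000 = 0.076622 W/m^2
q = 0.076622 W/m^2


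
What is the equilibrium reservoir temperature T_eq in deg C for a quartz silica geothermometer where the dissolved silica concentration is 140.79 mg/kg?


T_eq = 1309 / (5.19 - log10(SiO2)) - 273.15
T_eq = 1309 / (5.19 - log10(140.79)) - 273.15
T_eq = 157.24 deg C


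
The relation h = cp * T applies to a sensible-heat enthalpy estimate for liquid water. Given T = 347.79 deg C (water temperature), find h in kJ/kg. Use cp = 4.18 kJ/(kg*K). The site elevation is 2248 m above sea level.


h = cp * T
h = 4.18 * 347.79
h = 1453.8 kJ/kg


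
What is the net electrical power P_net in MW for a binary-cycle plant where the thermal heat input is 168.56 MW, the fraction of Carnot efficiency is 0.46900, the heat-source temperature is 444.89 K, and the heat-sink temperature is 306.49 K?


Step 1: eta = (1 - Tc/Th)*f = (1 - 306.49/444.89)*0.469 = 0.1459003
Step 2: P_net = eta * Q_in = 0.1459003 * 168.56 = 24.593 MW
P_net = 24.593 MW


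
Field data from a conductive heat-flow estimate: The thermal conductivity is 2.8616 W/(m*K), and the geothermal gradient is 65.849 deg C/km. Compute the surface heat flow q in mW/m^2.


q = k * grad / 1000
q = 2.8616 * 65.849 / 1000
q = 0.1884335 W/m^2
Convert: 0.1884335 W/m^2 * 1000.0 = 188.43 mW/m^2
q = 188.43 mW/m^2


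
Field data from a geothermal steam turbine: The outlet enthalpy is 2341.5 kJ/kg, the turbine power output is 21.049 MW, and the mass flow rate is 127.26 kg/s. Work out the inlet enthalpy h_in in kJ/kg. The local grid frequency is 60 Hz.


h_in = h_out + P * 1000 / mdot
h_in = 2341.5 + 21.049 * 1000 / 127.26
h_in = 2506.9 kJ/kg


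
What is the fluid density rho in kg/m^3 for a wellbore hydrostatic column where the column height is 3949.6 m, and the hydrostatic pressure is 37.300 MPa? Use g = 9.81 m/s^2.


rho = P * 1e6 / (g * h)
rho = 37.300 * 1e6 / (9.81 * 3949.6)
rho = 962.69 kg/m^3


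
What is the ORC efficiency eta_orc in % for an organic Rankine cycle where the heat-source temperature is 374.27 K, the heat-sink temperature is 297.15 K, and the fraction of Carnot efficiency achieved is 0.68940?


eta_orc = (1 - Tc/Th) * f * 100
eta_orc = (1 - 297.15/374.27) * 0.68940 * 100
eta_orc = 14.205 %


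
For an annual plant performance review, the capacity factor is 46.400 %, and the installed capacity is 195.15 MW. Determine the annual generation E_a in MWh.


E_a = CF / 100 * cap * 8760
E_a = 46.400 / 100 * 195.15 * 8760
E_a = 7.9321e+05 MWh
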